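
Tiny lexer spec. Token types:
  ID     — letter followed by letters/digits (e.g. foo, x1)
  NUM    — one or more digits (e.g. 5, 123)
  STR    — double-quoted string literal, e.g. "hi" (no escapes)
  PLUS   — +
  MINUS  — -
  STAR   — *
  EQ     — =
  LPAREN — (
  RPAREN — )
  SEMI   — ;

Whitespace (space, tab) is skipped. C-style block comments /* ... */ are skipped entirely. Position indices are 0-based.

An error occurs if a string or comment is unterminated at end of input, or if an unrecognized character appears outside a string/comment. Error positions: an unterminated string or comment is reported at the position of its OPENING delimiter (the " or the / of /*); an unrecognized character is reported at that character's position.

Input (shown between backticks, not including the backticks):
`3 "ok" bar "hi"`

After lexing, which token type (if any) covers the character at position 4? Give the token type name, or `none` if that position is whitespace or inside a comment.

Answer: STR

Derivation:
pos=0: emit NUM '3' (now at pos=1)
pos=2: enter STRING mode
pos=2: emit STR "ok" (now at pos=6)
pos=7: emit ID 'bar' (now at pos=10)
pos=11: enter STRING mode
pos=11: emit STR "hi" (now at pos=15)
DONE. 4 tokens: [NUM, STR, ID, STR]
Position 4: char is 'k' -> STR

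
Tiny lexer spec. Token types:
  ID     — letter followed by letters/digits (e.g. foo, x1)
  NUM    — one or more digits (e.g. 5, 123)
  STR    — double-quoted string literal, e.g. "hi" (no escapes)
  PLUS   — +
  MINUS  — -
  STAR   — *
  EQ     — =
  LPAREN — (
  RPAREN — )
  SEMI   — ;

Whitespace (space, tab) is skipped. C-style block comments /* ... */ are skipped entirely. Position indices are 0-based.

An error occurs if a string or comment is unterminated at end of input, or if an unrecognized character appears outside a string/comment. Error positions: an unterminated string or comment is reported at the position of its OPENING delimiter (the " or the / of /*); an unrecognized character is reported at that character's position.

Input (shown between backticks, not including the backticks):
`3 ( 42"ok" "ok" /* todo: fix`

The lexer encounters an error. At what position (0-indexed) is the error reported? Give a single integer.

pos=0: emit NUM '3' (now at pos=1)
pos=2: emit LPAREN '('
pos=4: emit NUM '42' (now at pos=6)
pos=6: enter STRING mode
pos=6: emit STR "ok" (now at pos=10)
pos=11: enter STRING mode
pos=11: emit STR "ok" (now at pos=15)
pos=16: enter COMMENT mode (saw '/*')
pos=16: ERROR — unterminated comment (reached EOF)

Answer: 16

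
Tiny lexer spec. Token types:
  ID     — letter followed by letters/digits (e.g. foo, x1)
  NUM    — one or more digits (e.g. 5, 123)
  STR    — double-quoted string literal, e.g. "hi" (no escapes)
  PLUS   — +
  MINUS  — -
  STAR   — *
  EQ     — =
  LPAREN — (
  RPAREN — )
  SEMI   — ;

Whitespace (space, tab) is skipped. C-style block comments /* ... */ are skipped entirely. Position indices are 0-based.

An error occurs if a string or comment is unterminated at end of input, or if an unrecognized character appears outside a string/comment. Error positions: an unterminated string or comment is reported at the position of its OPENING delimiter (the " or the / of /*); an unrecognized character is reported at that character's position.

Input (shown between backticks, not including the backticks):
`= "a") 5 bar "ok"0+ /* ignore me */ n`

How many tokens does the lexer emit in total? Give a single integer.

Answer: 9

Derivation:
pos=0: emit EQ '='
pos=2: enter STRING mode
pos=2: emit STR "a" (now at pos=5)
pos=5: emit RPAREN ')'
pos=7: emit NUM '5' (now at pos=8)
pos=9: emit ID 'bar' (now at pos=12)
pos=13: enter STRING mode
pos=13: emit STR "ok" (now at pos=17)
pos=17: emit NUM '0' (now at pos=18)
pos=18: emit PLUS '+'
pos=20: enter COMMENT mode (saw '/*')
exit COMMENT mode (now at pos=35)
pos=36: emit ID 'n' (now at pos=37)
DONE. 9 tokens: [EQ, STR, RPAREN, NUM, ID, STR, NUM, PLUS, ID]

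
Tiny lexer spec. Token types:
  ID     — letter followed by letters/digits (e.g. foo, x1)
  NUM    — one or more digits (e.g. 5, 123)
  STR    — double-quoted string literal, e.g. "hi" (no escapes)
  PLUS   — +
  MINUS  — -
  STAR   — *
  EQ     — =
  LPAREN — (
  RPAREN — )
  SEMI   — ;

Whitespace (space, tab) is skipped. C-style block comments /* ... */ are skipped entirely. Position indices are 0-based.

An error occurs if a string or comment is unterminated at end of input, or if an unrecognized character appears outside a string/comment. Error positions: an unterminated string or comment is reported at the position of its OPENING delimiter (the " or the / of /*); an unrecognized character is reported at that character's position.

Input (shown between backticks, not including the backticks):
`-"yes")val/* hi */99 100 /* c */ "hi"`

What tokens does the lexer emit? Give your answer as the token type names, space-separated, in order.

Answer: MINUS STR RPAREN ID NUM NUM STR

Derivation:
pos=0: emit MINUS '-'
pos=1: enter STRING mode
pos=1: emit STR "yes" (now at pos=6)
pos=6: emit RPAREN ')'
pos=7: emit ID 'val' (now at pos=10)
pos=10: enter COMMENT mode (saw '/*')
exit COMMENT mode (now at pos=18)
pos=18: emit NUM '99' (now at pos=20)
pos=21: emit NUM '100' (now at pos=24)
pos=25: enter COMMENT mode (saw '/*')
exit COMMENT mode (now at pos=32)
pos=33: enter STRING mode
pos=33: emit STR "hi" (now at pos=37)
DONE. 7 tokens: [MINUS, STR, RPAREN, ID, NUM, NUM, STR]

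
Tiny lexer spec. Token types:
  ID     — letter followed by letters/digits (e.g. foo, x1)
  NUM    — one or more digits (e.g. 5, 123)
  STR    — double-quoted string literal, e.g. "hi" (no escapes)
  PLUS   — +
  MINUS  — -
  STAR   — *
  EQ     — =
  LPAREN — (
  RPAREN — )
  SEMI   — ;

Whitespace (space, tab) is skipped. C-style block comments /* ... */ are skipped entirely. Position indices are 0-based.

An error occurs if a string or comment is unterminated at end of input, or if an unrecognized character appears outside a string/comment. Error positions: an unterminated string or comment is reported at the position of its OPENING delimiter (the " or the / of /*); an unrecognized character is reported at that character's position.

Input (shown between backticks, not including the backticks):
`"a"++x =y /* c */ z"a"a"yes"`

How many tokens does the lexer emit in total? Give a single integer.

pos=0: enter STRING mode
pos=0: emit STR "a" (now at pos=3)
pos=3: emit PLUS '+'
pos=4: emit PLUS '+'
pos=5: emit ID 'x' (now at pos=6)
pos=7: emit EQ '='
pos=8: emit ID 'y' (now at pos=9)
pos=10: enter COMMENT mode (saw '/*')
exit COMMENT mode (now at pos=17)
pos=18: emit ID 'z' (now at pos=19)
pos=19: enter STRING mode
pos=19: emit STR "a" (now at pos=22)
pos=22: emit ID 'a' (now at pos=23)
pos=23: enter STRING mode
pos=23: emit STR "yes" (now at pos=28)
DONE. 10 tokens: [STR, PLUS, PLUS, ID, EQ, ID, ID, STR, ID, STR]

Answer: 10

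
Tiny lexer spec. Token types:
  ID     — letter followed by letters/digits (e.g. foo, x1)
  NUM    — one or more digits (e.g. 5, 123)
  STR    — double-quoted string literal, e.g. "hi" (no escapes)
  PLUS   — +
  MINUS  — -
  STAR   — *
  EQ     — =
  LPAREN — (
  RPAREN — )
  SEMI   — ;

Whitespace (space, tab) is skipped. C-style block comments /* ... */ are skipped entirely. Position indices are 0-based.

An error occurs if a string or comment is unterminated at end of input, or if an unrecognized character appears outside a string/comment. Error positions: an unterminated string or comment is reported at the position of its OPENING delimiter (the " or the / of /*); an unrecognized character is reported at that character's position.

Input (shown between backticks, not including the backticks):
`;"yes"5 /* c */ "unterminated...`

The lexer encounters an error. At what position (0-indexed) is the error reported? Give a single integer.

Answer: 16

Derivation:
pos=0: emit SEMI ';'
pos=1: enter STRING mode
pos=1: emit STR "yes" (now at pos=6)
pos=6: emit NUM '5' (now at pos=7)
pos=8: enter COMMENT mode (saw '/*')
exit COMMENT mode (now at pos=15)
pos=16: enter STRING mode
pos=16: ERROR — unterminated string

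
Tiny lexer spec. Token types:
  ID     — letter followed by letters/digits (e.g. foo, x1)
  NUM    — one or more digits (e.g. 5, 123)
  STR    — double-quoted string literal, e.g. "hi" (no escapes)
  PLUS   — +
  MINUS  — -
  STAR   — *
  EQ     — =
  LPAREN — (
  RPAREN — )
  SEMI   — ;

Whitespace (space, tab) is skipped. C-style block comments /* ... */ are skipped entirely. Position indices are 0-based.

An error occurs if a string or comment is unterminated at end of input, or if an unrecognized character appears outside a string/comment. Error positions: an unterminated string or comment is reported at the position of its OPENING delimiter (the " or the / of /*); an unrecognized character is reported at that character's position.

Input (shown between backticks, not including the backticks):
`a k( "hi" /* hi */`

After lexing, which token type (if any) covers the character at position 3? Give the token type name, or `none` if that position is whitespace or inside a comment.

pos=0: emit ID 'a' (now at pos=1)
pos=2: emit ID 'k' (now at pos=3)
pos=3: emit LPAREN '('
pos=5: enter STRING mode
pos=5: emit STR "hi" (now at pos=9)
pos=10: enter COMMENT mode (saw '/*')
exit COMMENT mode (now at pos=18)
DONE. 4 tokens: [ID, ID, LPAREN, STR]
Position 3: char is '(' -> LPAREN

Answer: LPAREN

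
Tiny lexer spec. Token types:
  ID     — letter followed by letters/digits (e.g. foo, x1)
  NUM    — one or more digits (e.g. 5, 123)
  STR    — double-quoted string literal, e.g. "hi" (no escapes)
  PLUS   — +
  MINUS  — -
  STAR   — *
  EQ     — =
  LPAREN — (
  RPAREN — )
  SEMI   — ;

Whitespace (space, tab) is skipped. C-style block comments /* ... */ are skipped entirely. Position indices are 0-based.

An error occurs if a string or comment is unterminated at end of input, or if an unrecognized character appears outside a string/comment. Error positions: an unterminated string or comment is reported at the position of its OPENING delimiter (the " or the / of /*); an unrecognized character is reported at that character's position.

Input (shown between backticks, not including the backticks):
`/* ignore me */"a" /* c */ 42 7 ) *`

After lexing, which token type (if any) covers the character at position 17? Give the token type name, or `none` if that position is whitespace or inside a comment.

pos=0: enter COMMENT mode (saw '/*')
exit COMMENT mode (now at pos=15)
pos=15: enter STRING mode
pos=15: emit STR "a" (now at pos=18)
pos=19: enter COMMENT mode (saw '/*')
exit COMMENT mode (now at pos=26)
pos=27: emit NUM '42' (now at pos=29)
pos=30: emit NUM '7' (now at pos=31)
pos=32: emit RPAREN ')'
pos=34: emit STAR '*'
DONE. 5 tokens: [STR, NUM, NUM, RPAREN, STAR]
Position 17: char is '"' -> STR

Answer: STR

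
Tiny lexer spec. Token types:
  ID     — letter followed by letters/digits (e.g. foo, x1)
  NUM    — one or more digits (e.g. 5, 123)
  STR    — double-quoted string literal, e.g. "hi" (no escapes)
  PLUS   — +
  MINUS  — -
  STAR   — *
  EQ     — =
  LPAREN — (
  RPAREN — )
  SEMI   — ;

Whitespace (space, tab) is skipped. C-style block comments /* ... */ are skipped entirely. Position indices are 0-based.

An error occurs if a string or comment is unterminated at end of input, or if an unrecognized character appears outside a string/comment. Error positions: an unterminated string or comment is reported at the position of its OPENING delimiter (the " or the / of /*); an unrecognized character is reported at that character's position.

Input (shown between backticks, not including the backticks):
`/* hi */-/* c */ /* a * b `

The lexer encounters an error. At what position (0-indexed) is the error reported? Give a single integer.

Answer: 17

Derivation:
pos=0: enter COMMENT mode (saw '/*')
exit COMMENT mode (now at pos=8)
pos=8: emit MINUS '-'
pos=9: enter COMMENT mode (saw '/*')
exit COMMENT mode (now at pos=16)
pos=17: enter COMMENT mode (saw '/*')
pos=17: ERROR — unterminated comment (reached EOF)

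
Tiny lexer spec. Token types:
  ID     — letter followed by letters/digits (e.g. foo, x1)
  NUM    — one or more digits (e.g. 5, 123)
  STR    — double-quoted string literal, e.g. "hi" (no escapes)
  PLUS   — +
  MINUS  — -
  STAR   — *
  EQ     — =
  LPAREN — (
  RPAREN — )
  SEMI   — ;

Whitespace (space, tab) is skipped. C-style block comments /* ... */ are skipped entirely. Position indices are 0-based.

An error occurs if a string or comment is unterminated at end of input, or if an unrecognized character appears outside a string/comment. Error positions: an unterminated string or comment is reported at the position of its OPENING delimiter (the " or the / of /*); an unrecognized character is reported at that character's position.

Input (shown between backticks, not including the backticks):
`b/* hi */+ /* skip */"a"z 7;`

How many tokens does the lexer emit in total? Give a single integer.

Answer: 6

Derivation:
pos=0: emit ID 'b' (now at pos=1)
pos=1: enter COMMENT mode (saw '/*')
exit COMMENT mode (now at pos=9)
pos=9: emit PLUS '+'
pos=11: enter COMMENT mode (saw '/*')
exit COMMENT mode (now at pos=21)
pos=21: enter STRING mode
pos=21: emit STR "a" (now at pos=24)
pos=24: emit ID 'z' (now at pos=25)
pos=26: emit NUM '7' (now at pos=27)
pos=27: emit SEMI ';'
DONE. 6 tokens: [ID, PLUS, STR, ID, NUM, SEMI]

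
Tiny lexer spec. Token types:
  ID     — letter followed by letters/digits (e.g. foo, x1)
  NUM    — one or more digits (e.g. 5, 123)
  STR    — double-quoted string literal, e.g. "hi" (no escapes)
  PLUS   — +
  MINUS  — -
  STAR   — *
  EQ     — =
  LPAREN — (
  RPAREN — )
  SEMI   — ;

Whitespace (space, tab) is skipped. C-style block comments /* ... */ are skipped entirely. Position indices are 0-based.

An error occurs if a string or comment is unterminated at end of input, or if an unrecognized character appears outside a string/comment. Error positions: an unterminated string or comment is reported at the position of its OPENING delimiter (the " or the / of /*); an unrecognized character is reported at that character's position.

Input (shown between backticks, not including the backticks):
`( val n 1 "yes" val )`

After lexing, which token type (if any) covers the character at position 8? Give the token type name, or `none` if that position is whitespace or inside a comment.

Answer: NUM

Derivation:
pos=0: emit LPAREN '('
pos=2: emit ID 'val' (now at pos=5)
pos=6: emit ID 'n' (now at pos=7)
pos=8: emit NUM '1' (now at pos=9)
pos=10: enter STRING mode
pos=10: emit STR "yes" (now at pos=15)
pos=16: emit ID 'val' (now at pos=19)
pos=20: emit RPAREN ')'
DONE. 7 tokens: [LPAREN, ID, ID, NUM, STR, ID, RPAREN]
Position 8: char is '1' -> NUM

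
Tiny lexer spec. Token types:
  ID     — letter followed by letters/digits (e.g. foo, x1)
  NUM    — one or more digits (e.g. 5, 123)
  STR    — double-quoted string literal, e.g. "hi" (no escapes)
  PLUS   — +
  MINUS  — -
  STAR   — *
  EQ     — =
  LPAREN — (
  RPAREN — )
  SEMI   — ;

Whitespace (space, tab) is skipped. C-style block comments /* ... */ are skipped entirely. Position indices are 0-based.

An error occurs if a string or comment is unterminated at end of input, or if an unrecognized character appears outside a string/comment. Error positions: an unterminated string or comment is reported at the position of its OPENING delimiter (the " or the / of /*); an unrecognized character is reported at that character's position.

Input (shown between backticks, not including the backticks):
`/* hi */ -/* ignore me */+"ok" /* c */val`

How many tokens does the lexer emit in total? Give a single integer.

Answer: 4

Derivation:
pos=0: enter COMMENT mode (saw '/*')
exit COMMENT mode (now at pos=8)
pos=9: emit MINUS '-'
pos=10: enter COMMENT mode (saw '/*')
exit COMMENT mode (now at pos=25)
pos=25: emit PLUS '+'
pos=26: enter STRING mode
pos=26: emit STR "ok" (now at pos=30)
pos=31: enter COMMENT mode (saw '/*')
exit COMMENT mode (now at pos=38)
pos=38: emit ID 'val' (now at pos=41)
DONE. 4 tokens: [MINUS, PLUS, STR, ID]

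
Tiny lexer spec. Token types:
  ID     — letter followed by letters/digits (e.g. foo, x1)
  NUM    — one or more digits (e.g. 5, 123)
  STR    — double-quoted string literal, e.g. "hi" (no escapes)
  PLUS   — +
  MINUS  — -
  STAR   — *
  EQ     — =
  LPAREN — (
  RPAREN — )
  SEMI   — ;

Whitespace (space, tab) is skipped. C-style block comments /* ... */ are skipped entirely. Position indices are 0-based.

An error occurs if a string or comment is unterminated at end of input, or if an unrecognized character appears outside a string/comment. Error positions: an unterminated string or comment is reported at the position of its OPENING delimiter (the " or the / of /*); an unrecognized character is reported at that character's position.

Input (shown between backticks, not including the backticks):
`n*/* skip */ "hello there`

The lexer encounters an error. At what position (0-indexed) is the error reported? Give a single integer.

Answer: 13

Derivation:
pos=0: emit ID 'n' (now at pos=1)
pos=1: emit STAR '*'
pos=2: enter COMMENT mode (saw '/*')
exit COMMENT mode (now at pos=12)
pos=13: enter STRING mode
pos=13: ERROR — unterminated string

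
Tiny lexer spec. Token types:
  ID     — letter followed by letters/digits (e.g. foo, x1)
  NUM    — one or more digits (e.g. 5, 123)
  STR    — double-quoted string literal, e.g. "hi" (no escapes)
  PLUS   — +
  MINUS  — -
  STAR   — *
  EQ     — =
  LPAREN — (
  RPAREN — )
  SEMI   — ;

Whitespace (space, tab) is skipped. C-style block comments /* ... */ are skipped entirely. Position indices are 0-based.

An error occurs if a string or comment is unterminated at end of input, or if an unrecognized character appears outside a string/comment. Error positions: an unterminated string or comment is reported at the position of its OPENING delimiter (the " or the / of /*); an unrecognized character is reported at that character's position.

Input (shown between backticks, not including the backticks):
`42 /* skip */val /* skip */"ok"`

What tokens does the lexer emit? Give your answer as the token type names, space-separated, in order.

pos=0: emit NUM '42' (now at pos=2)
pos=3: enter COMMENT mode (saw '/*')
exit COMMENT mode (now at pos=13)
pos=13: emit ID 'val' (now at pos=16)
pos=17: enter COMMENT mode (saw '/*')
exit COMMENT mode (now at pos=27)
pos=27: enter STRING mode
pos=27: emit STR "ok" (now at pos=31)
DONE. 3 tokens: [NUM, ID, STR]

Answer: NUM ID STR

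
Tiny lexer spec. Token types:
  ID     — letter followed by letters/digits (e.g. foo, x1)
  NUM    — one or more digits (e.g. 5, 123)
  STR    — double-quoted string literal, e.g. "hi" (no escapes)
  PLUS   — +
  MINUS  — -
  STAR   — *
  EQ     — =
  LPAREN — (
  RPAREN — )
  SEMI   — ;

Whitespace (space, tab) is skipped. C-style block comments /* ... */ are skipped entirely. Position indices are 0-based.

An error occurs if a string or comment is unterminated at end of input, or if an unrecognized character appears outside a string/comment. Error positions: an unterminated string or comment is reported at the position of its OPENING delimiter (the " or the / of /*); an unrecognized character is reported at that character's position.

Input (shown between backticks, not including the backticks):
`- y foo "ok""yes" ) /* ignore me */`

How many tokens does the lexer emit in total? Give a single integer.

Answer: 6

Derivation:
pos=0: emit MINUS '-'
pos=2: emit ID 'y' (now at pos=3)
pos=4: emit ID 'foo' (now at pos=7)
pos=8: enter STRING mode
pos=8: emit STR "ok" (now at pos=12)
pos=12: enter STRING mode
pos=12: emit STR "yes" (now at pos=17)
pos=18: emit RPAREN ')'
pos=20: enter COMMENT mode (saw '/*')
exit COMMENT mode (now at pos=35)
DONE. 6 tokens: [MINUS, ID, ID, STR, STR, RPAREN]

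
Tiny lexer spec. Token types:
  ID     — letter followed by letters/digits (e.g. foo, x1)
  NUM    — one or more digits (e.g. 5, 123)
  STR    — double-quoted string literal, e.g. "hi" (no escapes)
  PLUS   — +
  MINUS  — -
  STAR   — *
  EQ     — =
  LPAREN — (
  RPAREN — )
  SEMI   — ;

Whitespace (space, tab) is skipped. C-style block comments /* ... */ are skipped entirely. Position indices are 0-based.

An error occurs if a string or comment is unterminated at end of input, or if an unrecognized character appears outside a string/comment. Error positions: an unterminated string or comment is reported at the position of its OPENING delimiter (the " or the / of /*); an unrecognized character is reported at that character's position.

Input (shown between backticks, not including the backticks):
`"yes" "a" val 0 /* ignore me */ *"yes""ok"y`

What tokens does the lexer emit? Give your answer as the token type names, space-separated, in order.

Answer: STR STR ID NUM STAR STR STR ID

Derivation:
pos=0: enter STRING mode
pos=0: emit STR "yes" (now at pos=5)
pos=6: enter STRING mode
pos=6: emit STR "a" (now at pos=9)
pos=10: emit ID 'val' (now at pos=13)
pos=14: emit NUM '0' (now at pos=15)
pos=16: enter COMMENT mode (saw '/*')
exit COMMENT mode (now at pos=31)
pos=32: emit STAR '*'
pos=33: enter STRING mode
pos=33: emit STR "yes" (now at pos=38)
pos=38: enter STRING mode
pos=38: emit STR "ok" (now at pos=42)
pos=42: emit ID 'y' (now at pos=43)
DONE. 8 tokens: [STR, STR, ID, NUM, STAR, STR, STR, ID]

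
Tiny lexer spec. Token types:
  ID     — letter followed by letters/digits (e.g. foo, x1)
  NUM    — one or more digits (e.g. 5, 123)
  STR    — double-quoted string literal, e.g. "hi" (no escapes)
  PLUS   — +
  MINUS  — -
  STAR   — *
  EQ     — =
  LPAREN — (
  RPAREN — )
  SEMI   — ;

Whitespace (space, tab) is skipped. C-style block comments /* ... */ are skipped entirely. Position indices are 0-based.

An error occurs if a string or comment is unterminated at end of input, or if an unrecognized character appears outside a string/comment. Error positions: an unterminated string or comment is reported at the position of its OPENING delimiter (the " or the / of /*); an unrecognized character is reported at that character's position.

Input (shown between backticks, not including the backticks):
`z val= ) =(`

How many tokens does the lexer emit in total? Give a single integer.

pos=0: emit ID 'z' (now at pos=1)
pos=2: emit ID 'val' (now at pos=5)
pos=5: emit EQ '='
pos=7: emit RPAREN ')'
pos=9: emit EQ '='
pos=10: emit LPAREN '('
DONE. 6 tokens: [ID, ID, EQ, RPAREN, EQ, LPAREN]

Answer: 6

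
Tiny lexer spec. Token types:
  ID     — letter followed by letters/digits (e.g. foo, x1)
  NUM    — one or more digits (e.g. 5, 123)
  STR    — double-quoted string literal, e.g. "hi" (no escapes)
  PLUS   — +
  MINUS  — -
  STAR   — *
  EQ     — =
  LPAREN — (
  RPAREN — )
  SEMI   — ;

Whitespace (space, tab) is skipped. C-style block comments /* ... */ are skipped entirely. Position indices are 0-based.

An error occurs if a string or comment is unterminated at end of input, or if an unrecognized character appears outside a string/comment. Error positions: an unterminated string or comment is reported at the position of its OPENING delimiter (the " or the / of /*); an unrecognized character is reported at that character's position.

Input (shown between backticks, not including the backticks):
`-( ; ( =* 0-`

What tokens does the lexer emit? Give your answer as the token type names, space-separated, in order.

Answer: MINUS LPAREN SEMI LPAREN EQ STAR NUM MINUS

Derivation:
pos=0: emit MINUS '-'
pos=1: emit LPAREN '('
pos=3: emit SEMI ';'
pos=5: emit LPAREN '('
pos=7: emit EQ '='
pos=8: emit STAR '*'
pos=10: emit NUM '0' (now at pos=11)
pos=11: emit MINUS '-'
DONE. 8 tokens: [MINUS, LPAREN, SEMI, LPAREN, EQ, STAR, NUM, MINUS]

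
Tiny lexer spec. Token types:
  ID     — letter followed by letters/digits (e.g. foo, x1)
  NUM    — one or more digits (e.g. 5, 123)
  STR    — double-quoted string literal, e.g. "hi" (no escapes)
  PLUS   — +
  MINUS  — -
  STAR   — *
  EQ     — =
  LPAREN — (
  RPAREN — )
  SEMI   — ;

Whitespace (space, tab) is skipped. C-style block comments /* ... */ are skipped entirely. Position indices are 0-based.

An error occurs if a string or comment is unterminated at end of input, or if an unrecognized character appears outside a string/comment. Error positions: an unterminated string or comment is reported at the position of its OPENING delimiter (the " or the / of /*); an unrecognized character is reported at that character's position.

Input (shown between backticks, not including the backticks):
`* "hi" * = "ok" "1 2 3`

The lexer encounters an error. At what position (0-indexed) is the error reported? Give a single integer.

Answer: 16

Derivation:
pos=0: emit STAR '*'
pos=2: enter STRING mode
pos=2: emit STR "hi" (now at pos=6)
pos=7: emit STAR '*'
pos=9: emit EQ '='
pos=11: enter STRING mode
pos=11: emit STR "ok" (now at pos=15)
pos=16: enter STRING mode
pos=16: ERROR — unterminated string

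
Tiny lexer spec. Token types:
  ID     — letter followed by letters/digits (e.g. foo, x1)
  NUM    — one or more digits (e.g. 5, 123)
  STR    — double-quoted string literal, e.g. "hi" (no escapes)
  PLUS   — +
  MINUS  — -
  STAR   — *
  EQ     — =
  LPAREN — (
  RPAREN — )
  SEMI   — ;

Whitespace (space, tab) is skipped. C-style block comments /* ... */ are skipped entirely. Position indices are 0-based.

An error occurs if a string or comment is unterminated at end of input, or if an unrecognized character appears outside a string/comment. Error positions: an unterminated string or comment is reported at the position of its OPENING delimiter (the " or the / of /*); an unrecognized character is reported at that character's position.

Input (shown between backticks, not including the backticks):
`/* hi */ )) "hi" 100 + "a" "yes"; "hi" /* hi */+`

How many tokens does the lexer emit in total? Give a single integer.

Answer: 10

Derivation:
pos=0: enter COMMENT mode (saw '/*')
exit COMMENT mode (now at pos=8)
pos=9: emit RPAREN ')'
pos=10: emit RPAREN ')'
pos=12: enter STRING mode
pos=12: emit STR "hi" (now at pos=16)
pos=17: emit NUM '100' (now at pos=20)
pos=21: emit PLUS '+'
pos=23: enter STRING mode
pos=23: emit STR "a" (now at pos=26)
pos=27: enter STRING mode
pos=27: emit STR "yes" (now at pos=32)
pos=32: emit SEMI ';'
pos=34: enter STRING mode
pos=34: emit STR "hi" (now at pos=38)
pos=39: enter COMMENT mode (saw '/*')
exit COMMENT mode (now at pos=47)
pos=47: emit PLUS '+'
DONE. 10 tokens: [RPAREN, RPAREN, STR, NUM, PLUS, STR, STR, SEMI, STR, PLUS]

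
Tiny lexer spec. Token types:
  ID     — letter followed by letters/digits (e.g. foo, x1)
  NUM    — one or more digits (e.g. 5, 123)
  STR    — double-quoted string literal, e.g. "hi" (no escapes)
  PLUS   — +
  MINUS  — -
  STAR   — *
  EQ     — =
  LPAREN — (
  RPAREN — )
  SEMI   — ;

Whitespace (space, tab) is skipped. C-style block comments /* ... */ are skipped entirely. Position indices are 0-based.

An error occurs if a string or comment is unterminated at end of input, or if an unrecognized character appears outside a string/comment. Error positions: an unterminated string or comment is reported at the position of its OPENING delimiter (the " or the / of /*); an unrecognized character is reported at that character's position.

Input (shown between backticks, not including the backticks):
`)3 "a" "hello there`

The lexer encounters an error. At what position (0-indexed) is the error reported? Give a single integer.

Answer: 7

Derivation:
pos=0: emit RPAREN ')'
pos=1: emit NUM '3' (now at pos=2)
pos=3: enter STRING mode
pos=3: emit STR "a" (now at pos=6)
pos=7: enter STRING mode
pos=7: ERROR — unterminated string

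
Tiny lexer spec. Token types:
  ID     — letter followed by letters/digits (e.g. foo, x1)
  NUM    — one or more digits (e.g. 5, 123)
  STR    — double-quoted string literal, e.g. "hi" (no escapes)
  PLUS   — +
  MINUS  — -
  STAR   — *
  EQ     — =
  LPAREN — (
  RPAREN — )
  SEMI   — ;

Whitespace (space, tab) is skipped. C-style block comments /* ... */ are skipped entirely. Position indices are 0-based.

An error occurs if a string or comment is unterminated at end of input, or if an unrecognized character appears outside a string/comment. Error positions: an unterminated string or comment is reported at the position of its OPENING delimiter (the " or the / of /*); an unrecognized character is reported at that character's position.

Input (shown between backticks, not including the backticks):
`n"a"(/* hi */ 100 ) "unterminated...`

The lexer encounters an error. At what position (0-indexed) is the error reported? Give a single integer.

pos=0: emit ID 'n' (now at pos=1)
pos=1: enter STRING mode
pos=1: emit STR "a" (now at pos=4)
pos=4: emit LPAREN '('
pos=5: enter COMMENT mode (saw '/*')
exit COMMENT mode (now at pos=13)
pos=14: emit NUM '100' (now at pos=17)
pos=18: emit RPAREN ')'
pos=20: enter STRING mode
pos=20: ERROR — unterminated string

Answer: 20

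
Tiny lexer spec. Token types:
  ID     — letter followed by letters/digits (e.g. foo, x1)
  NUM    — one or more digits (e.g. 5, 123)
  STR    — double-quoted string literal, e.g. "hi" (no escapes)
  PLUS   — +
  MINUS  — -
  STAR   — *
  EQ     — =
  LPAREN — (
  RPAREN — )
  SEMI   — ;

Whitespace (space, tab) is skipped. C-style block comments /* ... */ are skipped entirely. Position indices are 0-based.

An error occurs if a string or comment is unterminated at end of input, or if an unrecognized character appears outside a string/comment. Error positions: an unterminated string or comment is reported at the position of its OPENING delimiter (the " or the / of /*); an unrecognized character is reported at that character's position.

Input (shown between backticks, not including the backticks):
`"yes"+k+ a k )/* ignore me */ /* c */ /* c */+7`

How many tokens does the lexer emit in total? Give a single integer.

Answer: 9

Derivation:
pos=0: enter STRING mode
pos=0: emit STR "yes" (now at pos=5)
pos=5: emit PLUS '+'
pos=6: emit ID 'k' (now at pos=7)
pos=7: emit PLUS '+'
pos=9: emit ID 'a' (now at pos=10)
pos=11: emit ID 'k' (now at pos=12)
pos=13: emit RPAREN ')'
pos=14: enter COMMENT mode (saw '/*')
exit COMMENT mode (now at pos=29)
pos=30: enter COMMENT mode (saw '/*')
exit COMMENT mode (now at pos=37)
pos=38: enter COMMENT mode (saw '/*')
exit COMMENT mode (now at pos=45)
pos=45: emit PLUS '+'
pos=46: emit NUM '7' (now at pos=47)
DONE. 9 tokens: [STR, PLUS, ID, PLUS, ID, ID, RPAREN, PLUS, NUM]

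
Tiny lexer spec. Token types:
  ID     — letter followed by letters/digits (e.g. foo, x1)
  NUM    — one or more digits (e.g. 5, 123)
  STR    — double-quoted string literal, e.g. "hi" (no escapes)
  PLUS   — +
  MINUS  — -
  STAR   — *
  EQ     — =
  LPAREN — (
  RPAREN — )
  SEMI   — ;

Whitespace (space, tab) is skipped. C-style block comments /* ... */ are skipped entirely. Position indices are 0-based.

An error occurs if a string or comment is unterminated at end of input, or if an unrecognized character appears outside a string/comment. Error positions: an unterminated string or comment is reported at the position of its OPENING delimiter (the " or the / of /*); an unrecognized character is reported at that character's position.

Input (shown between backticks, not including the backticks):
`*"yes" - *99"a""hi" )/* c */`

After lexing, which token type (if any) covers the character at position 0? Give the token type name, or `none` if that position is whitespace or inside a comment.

Answer: STAR

Derivation:
pos=0: emit STAR '*'
pos=1: enter STRING mode
pos=1: emit STR "yes" (now at pos=6)
pos=7: emit MINUS '-'
pos=9: emit STAR '*'
pos=10: emit NUM '99' (now at pos=12)
pos=12: enter STRING mode
pos=12: emit STR "a" (now at pos=15)
pos=15: enter STRING mode
pos=15: emit STR "hi" (now at pos=19)
pos=20: emit RPAREN ')'
pos=21: enter COMMENT mode (saw '/*')
exit COMMENT mode (now at pos=28)
DONE. 8 tokens: [STAR, STR, MINUS, STAR, NUM, STR, STR, RPAREN]
Position 0: char is '*' -> STAR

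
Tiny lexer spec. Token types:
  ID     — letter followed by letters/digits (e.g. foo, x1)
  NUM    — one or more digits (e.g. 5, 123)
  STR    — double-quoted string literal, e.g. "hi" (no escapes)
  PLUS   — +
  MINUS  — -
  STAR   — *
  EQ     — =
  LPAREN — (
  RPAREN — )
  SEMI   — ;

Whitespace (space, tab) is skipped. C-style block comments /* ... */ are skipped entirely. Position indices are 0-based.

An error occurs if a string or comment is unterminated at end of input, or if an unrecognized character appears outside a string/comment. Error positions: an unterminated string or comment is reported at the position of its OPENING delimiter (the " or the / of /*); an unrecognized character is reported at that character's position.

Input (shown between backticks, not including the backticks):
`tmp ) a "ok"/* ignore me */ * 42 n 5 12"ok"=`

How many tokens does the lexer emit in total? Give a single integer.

pos=0: emit ID 'tmp' (now at pos=3)
pos=4: emit RPAREN ')'
pos=6: emit ID 'a' (now at pos=7)
pos=8: enter STRING mode
pos=8: emit STR "ok" (now at pos=12)
pos=12: enter COMMENT mode (saw '/*')
exit COMMENT mode (now at pos=27)
pos=28: emit STAR '*'
pos=30: emit NUM '42' (now at pos=32)
pos=33: emit ID 'n' (now at pos=34)
pos=35: emit NUM '5' (now at pos=36)
pos=37: emit NUM '12' (now at pos=39)
pos=39: enter STRING mode
pos=39: emit STR "ok" (now at pos=43)
pos=43: emit EQ '='
DONE. 11 tokens: [ID, RPAREN, ID, STR, STAR, NUM, ID, NUM, NUM, STR, EQ]

Answer: 11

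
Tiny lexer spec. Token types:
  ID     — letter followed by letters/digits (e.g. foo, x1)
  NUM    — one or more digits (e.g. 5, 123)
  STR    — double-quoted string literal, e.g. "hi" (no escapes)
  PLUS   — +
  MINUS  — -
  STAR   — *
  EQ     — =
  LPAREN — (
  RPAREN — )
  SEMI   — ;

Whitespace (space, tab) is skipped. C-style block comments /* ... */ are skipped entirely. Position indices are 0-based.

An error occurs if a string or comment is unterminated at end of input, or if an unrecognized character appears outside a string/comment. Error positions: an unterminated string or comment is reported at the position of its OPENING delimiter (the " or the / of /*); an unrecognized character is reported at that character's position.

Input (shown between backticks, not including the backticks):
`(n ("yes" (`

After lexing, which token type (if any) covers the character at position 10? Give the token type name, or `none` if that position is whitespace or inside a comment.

Answer: LPAREN

Derivation:
pos=0: emit LPAREN '('
pos=1: emit ID 'n' (now at pos=2)
pos=3: emit LPAREN '('
pos=4: enter STRING mode
pos=4: emit STR "yes" (now at pos=9)
pos=10: emit LPAREN '('
DONE. 5 tokens: [LPAREN, ID, LPAREN, STR, LPAREN]
Position 10: char is '(' -> LPAREN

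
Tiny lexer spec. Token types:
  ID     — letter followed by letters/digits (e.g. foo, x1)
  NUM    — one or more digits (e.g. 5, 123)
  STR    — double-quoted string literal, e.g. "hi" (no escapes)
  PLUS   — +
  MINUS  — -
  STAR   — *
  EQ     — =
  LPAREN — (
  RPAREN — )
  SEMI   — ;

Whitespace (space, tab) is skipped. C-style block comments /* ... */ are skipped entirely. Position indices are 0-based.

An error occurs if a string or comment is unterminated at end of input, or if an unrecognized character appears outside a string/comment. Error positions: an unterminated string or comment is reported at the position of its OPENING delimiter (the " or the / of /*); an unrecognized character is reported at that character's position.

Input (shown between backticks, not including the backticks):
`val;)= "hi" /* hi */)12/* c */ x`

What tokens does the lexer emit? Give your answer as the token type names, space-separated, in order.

pos=0: emit ID 'val' (now at pos=3)
pos=3: emit SEMI ';'
pos=4: emit RPAREN ')'
pos=5: emit EQ '='
pos=7: enter STRING mode
pos=7: emit STR "hi" (now at pos=11)
pos=12: enter COMMENT mode (saw '/*')
exit COMMENT mode (now at pos=20)
pos=20: emit RPAREN ')'
pos=21: emit NUM '12' (now at pos=23)
pos=23: enter COMMENT mode (saw '/*')
exit COMMENT mode (now at pos=30)
pos=31: emit ID 'x' (now at pos=32)
DONE. 8 tokens: [ID, SEMI, RPAREN, EQ, STR, RPAREN, NUM, ID]

Answer: ID SEMI RPAREN EQ STR RPAREN NUM ID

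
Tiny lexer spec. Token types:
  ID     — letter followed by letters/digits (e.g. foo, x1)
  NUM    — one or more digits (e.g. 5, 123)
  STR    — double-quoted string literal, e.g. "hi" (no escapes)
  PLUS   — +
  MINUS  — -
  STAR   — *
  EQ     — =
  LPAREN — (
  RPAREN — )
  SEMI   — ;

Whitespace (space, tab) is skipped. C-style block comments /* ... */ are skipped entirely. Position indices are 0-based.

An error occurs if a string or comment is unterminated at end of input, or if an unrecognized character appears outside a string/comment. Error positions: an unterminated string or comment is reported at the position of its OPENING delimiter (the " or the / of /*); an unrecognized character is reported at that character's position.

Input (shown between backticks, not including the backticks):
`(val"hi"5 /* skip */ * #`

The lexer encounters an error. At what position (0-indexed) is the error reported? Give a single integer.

pos=0: emit LPAREN '('
pos=1: emit ID 'val' (now at pos=4)
pos=4: enter STRING mode
pos=4: emit STR "hi" (now at pos=8)
pos=8: emit NUM '5' (now at pos=9)
pos=10: enter COMMENT mode (saw '/*')
exit COMMENT mode (now at pos=20)
pos=21: emit STAR '*'
pos=23: ERROR — unrecognized char '#'

Answer: 23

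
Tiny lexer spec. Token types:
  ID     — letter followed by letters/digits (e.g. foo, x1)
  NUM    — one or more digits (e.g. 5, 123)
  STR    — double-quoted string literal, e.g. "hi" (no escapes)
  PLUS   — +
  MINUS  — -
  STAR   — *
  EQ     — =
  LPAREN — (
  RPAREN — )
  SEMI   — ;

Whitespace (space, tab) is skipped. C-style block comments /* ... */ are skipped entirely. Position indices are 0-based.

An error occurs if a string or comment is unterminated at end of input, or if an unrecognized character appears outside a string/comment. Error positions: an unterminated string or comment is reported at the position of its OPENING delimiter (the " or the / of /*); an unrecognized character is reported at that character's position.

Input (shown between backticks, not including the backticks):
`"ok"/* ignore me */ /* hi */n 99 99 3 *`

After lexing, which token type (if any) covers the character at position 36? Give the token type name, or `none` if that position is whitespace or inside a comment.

Answer: NUM

Derivation:
pos=0: enter STRING mode
pos=0: emit STR "ok" (now at pos=4)
pos=4: enter COMMENT mode (saw '/*')
exit COMMENT mode (now at pos=19)
pos=20: enter COMMENT mode (saw '/*')
exit COMMENT mode (now at pos=28)
pos=28: emit ID 'n' (now at pos=29)
pos=30: emit NUM '99' (now at pos=32)
pos=33: emit NUM '99' (now at pos=35)
pos=36: emit NUM '3' (now at pos=37)
pos=38: emit STAR '*'
DONE. 6 tokens: [STR, ID, NUM, NUM, NUM, STAR]
Position 36: char is '3' -> NUM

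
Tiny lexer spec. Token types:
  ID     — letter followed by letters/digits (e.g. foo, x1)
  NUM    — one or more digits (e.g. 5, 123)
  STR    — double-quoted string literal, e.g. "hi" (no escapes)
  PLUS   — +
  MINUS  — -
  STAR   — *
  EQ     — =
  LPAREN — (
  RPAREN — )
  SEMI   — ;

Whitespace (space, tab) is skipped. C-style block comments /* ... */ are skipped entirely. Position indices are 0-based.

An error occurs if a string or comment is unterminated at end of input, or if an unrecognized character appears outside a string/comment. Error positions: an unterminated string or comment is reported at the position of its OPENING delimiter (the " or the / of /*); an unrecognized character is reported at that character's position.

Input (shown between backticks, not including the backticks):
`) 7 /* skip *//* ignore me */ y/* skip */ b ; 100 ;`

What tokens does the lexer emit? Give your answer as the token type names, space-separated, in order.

pos=0: emit RPAREN ')'
pos=2: emit NUM '7' (now at pos=3)
pos=4: enter COMMENT mode (saw '/*')
exit COMMENT mode (now at pos=14)
pos=14: enter COMMENT mode (saw '/*')
exit COMMENT mode (now at pos=29)
pos=30: emit ID 'y' (now at pos=31)
pos=31: enter COMMENT mode (saw '/*')
exit COMMENT mode (now at pos=41)
pos=42: emit ID 'b' (now at pos=43)
pos=44: emit SEMI ';'
pos=46: emit NUM '100' (now at pos=49)
pos=50: emit SEMI ';'
DONE. 7 tokens: [RPAREN, NUM, ID, ID, SEMI, NUM, SEMI]

Answer: RPAREN NUM ID ID SEMI NUM SEMI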